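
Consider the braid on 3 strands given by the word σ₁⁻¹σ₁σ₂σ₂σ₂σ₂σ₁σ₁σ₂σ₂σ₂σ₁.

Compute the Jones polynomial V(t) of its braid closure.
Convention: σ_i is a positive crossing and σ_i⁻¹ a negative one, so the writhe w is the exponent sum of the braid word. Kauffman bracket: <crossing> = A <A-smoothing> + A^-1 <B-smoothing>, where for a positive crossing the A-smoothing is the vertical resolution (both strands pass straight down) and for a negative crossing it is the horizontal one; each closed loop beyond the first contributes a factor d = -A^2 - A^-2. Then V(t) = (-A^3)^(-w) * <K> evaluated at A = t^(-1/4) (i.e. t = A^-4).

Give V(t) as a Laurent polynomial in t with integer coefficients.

The presented braid s1^-1 s1 s2 s2 s2 s2 s1 s1 s2 s2 s2 s1 on 3 strands reduces by inverse Markov moves (closure unchanged at each step):
  Deconjugate: the word is γ·β·γ⁻¹ with γ = s1^-1 (prefix) and γ⁻¹ = s1 (suffix); strip both.
Reduced to β = s1 s2 s2 s2 s2 s1 s1 s2 s2 s2 on 3 strands, 10 crossings.
Compute on β:
Braid: s1 s2 s2 s2 s2 s1 s1 s2 s2 s2 on 3 strands, 10 crossings.
Writhe w = (#positive) - (#negative) = 10 - 0 = 10.
Computing the Kauffman bracket via state sum. There are 2^10 = 1024 states.
Each crossing splits two ways (0=vertical, 1=horizontal). The state's weight is A^(#A-smoothings - #B-smoothings) * d^(loops - 1).
Tabulate the states by total A-exponent and number of loops L (A-exp: L × count):
  A^10: L=3 ×1
  A^8: L=2 ×10
  A^6: L=1 ×21, L=3 ×24
  A^4: L=2 ×84, L=4 ×36
  A^2: L=1 ×24, L=3 ×151, L=5 ×35
  A^0: L=2 ×72, L=4 ×159, L=6 ×21
  A^-2: L=3 ×98, L=5 ×105, L=7 ×7
  A^-4: L=4 ×76, L=6 ×43, L=8 ×1
  A^-6: L=5 ×35, L=7 ×10
  A^-8: L=6 ×9, L=8 ×1
  A^-10: L=7 ×1
Each group contributes A^e * Σ count * d^(L-1):
Powers of d = -A^2 - A^-2: d^2 = A^4 + 2 + A^-4; d^3 = -A^6 - 3*A^2 - 3*A^-2 - A^-6; d^4 = A^8 + 4*A^4 + 6 + 4*A^-4 + A^-8; d^5 = -A^10 - 5*A^6 - 10*A^2 - 10*A^-2 - 5*A^-6 - A^-10; d^6 = A^12 + 6*A^8 + 15*A^4 + 20 + 15*A^-4 + 6*A^-8 + A^-12; d^7 = -A^14 - 7*A^10 - 21*A^6 - 35*A^2 - 35*A^-2 - 21*A^-6 - 7*A^-10 - A^-14.
  A^10 * (d^2) = A^14 + 2*A^10 + A^6
  A^8 * (10*d) = -10*A^10 - 10*A^6
  A^6 * (21 + 24*d^2) = 24*A^10 + 69*A^6 + 24*A^2
  A^4 * (84*d + 36*d^3) = -36*A^10 - 192*A^6 - 192*A^2 - 36*A^-2
  A^2 * (24 + 151*d^2 + 35*d^4) = 35*A^10 + 291*A^6 + 536*A^2 + 291*A^-2 + 35*A^-6
  A^0 * (72*d + 159*d^3 + 21*d^5) = -21*A^10 - 264*A^6 - 759*A^2 - 759*A^-2 - 264*A^-6 - 21*A^-10
  A^-2 * (98*d^2 + 105*d^4 + 7*d^6) = 7*A^10 + 147*A^6 + 623*A^2 + 966*A^-2 + 623*A^-6 + 147*A^-10 + 7*A^-14
  A^-4 * (76*d^3 + 43*d^5 + d^7) = -A^10 - 50*A^6 - 312*A^2 - 693*A^-2 - 693*A^-6 - 312*A^-10 - 50*A^-14 - A^-18
  A^-6 * (35*d^4 + 10*d^6) = 10*A^6 + 95*A^2 + 290*A^-2 + 410*A^-6 + 290*A^-10 + 95*A^-14 + 10*A^-18
  A^-8 * (9*d^5 + d^7) = -A^6 - 16*A^2 - 66*A^-2 - 125*A^-6 - 125*A^-10 - 66*A^-14 - 16*A^-18 - A^-22
  A^-10 * (d^6) = A^2 + 6*A^-2 + 15*A^-6 + 20*A^-10 + 15*A^-14 + 6*A^-18 + A^-22
Summing the groups: <K> = A^14 + A^6 - A^-2 + A^-6 - A^-10 + A^-14 - A^-18
Normalise by the writhe: (-A^3)^(-w) = (-A^3)^(-10) = A^-30, so f(A) = A^-30 * <K> = A^-16 + A^-24 - A^-32 + A^-36 - A^-40 + A^-44 - A^-48.
Substitute A = t^(-1/4), i.e. A^e → t^(-e/4): V(t) = -t^12 + t^11 - t^10 + t^9 - t^8 + t^6 + t^4

Answer: -t^12 + t^11 - t^10 + t^9 - t^8 + t^6 + t^4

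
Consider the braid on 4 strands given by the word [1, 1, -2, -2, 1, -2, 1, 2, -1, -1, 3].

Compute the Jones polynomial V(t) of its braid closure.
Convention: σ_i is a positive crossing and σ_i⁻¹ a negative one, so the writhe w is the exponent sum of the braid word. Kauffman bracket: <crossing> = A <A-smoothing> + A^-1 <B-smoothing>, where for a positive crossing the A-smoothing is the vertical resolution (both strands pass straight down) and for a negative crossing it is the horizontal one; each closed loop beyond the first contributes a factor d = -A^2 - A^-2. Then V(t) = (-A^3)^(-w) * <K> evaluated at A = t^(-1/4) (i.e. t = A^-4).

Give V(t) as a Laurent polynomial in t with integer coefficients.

t^2 - t + 1 - t^-1 + t^-2

Derivation:
The presented braid s1 s1 s2^-1 s2^-1 s1 s2^-1 s1 s2 s1^-1 s1^-1 s3 on 4 strands reduces by inverse Markov moves (closure unchanged at each step):
  Destabilize: the word has the form β·s3 where s3 occurs only as the final letter (β ∈ B_3); drop it and the last strand → 3 strands.
  Deconjugate: the word is γ·β·γ⁻¹ with γ = s1 s1 (prefix) and γ⁻¹ = s1^-1 s1^-1 (suffix); strip both.
Reduced to β = s2^-1 s2^-1 s1 s2^-1 s1 s2 on 3 strands, 6 crossings.
Compute on β:
Braid: s2^-1 s2^-1 s1 s2^-1 s1 s2 on 3 strands, 6 crossings.
Writhe w = (#positive) - (#negative) = 3 - 3 = 0.
Computing the Kauffman bracket via state sum. There are 2^6 = 64 states.
For each crossing: s=0 is the vertical smoothing, s=1 horizontal. Crossing k contributes A^(sign_k * (1 - 2*s_k)); loop factor d = -A^2 - A^-2.
Tabulate the states by total A-exponent and number of loops L (A-exp: L × count):
  A^6: L=4 ×1
  A^4: L=3 ×5, L=5 ×1
  A^2: L=2 ×10, L=4 ×5
  A^0: L=1 ×8, L=3 ×12
  A^-2: L=2 ×14, L=4 ×1
  A^-4: L=1 ×3, L=3 ×3
  A^-6: L=2 ×1
Each group contributes A^e * Σ count * d^(L-1):
Powers of d = -A^2 - A^-2: d^2 = A^4 + 2 + A^-4; d^3 = -A^6 - 3*A^2 - 3*A^-2 - A^-6; d^4 = A^8 + 4*A^4 + 6 + 4*A^-4 + A^-8.
  A^6 * (d^3) = -A^12 - 3*A^8 - 3*A^4 - 1
  A^4 * (5*d^2 + d^4) = A^12 + 9*A^8 + 16*A^4 + 9 + A^-4
  A^2 * (10*d + 5*d^3) = -5*A^8 - 25*A^4 - 25 - 5*A^-4
  A^0 * (8 + 12*d^2) = 12*A^4 + 32 + 12*A^-4
  A^-2 * (14*d + d^3) = -A^4 - 17 - 17*A^-4 - A^-8
  A^-4 * (3 + 3*d^2) = 3 + 9*A^-4 + 3*A^-8
  A^-6 * (d) = -A^-4 - A^-8
Summing the groups: <K> = A^8 - A^4 + 1 - A^-4 + A^-8
Normalise by the writhe: (-A^3)^(-w) = (-A^3)^(0) = 1, so f(A) = 1 * <K> = A^8 - A^4 + 1 - A^-4 + A^-8.
Substitute A = t^(-1/4), i.e. A^e → t^(-e/4): V(t) = t^2 - t + 1 - t^-1 + t^-2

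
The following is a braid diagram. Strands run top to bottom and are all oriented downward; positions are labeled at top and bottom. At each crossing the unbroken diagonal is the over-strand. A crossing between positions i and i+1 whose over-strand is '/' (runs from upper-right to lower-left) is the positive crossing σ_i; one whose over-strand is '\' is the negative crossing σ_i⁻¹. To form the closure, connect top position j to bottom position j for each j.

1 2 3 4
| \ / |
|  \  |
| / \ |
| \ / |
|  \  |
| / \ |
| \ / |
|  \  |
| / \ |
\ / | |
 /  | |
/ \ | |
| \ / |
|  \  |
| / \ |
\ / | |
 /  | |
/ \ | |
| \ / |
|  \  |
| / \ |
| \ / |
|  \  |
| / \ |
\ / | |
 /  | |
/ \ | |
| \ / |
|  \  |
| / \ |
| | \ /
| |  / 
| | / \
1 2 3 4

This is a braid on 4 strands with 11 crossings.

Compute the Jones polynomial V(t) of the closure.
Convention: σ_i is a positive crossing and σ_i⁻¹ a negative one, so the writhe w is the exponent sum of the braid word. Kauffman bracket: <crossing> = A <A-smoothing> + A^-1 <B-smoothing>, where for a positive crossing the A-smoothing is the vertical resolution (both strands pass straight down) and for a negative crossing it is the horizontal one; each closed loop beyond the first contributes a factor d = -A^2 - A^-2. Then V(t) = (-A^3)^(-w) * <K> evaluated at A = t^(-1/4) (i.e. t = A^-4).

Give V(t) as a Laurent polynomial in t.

Reading the diagram top to bottom ('/'-over between positions i,i+1 = s_i, '\'-over = s_i^-1): braid word = s2^-1 s2^-1 s2^-1 s1 s2^-1 s1 s2^-1 s2^-1 s1 s2^-1 s3.
The presented braid s2^-1 s2^-1 s2^-1 s1 s2^-1 s1 s2^-1 s2^-1 s1 s2^-1 s3 on 4 strands reduces by inverse Markov moves (closure unchanged at each step):
  Destabilize: the word has the form β·s3 where s3 occurs only as the final letter (β ∈ B_3); drop it and the last strand → 3 strands.
Reduced to β = s2^-1 s2^-1 s2^-1 s1 s2^-1 s1 s2^-1 s2^-1 s1 s2^-1 on 3 strands, 10 crossings.
Compute on β:
Braid: s2^-1 s2^-1 s2^-1 s1 s2^-1 s1 s2^-1 s2^-1 s1 s2^-1 on 3 strands, 10 crossings.
Writhe w = (#positive) - (#negative) = 3 - 7 = -4.
State-sum expansion of <K>. There are 2^10 = 1024 states.
Each crossing splits two ways (0=vertical, 1=horizontal). The state's weight is A^(#A-smoothings - #B-smoothings) * d^(loops - 1).
Tabulate the states by total A-exponent and number of loops L (A-exp: L × count):
  A^10: L=8 ×1
  A^8: L=7 ×10
  A^6: L=6 ×45
  A^4: L=5 ×119, L=7 ×1
  A^2: L=4 ×202, L=6 ×8
  A^0: L=3 ×224, L=5 ×28
  A^-2: L=2 ×156, L=4 ×53, L=6 ×1
  A^-4: L=1 ×57, L=3 ×59, L=5 ×4
  A^-6: L=2 ×38, L=4 ×7
  A^-8: L=3 ×10
  A^-10: L=4 ×1
Each group contributes A^e * Σ count * d^(L-1):
Powers of d = -A^2 - A^-2: d^2 = A^4 + 2 + A^-4; d^3 = -A^6 - 3*A^2 - 3*A^-2 - A^-6; d^4 = A^8 + 4*A^4 + 6 + 4*A^-4 + A^-8; d^5 = -A^10 - 5*A^6 - 10*A^2 - 10*A^-2 - 5*A^-6 - A^-10; d^6 = A^12 + 6*A^8 + 15*A^4 + 20 + 15*A^-4 + 6*A^-8 + A^-12; d^7 = -A^14 - 7*A^10 - 21*A^6 - 35*A^2 - 35*A^-2 - 21*A^-6 - 7*A^-10 - A^-14.
  A^10 * (d^7) = -A^24 - 7*A^20 - 21*A^16 - 35*A^12 - 35*A^8 - 21*A^4 - 7 - A^-4
  A^8 * (10*d^6) = 10*A^20 + 60*A^16 + 150*A^12 + 200*A^8 + 150*A^4 + 60 + 10*A^-4
  A^6 * (45*d^5) = -45*A^16 - 225*A^12 - 450*A^8 - 450*A^4 - 225 - 45*A^-4
  A^4 * (119*d^4 + d^6) = A^16 + 125*A^12 + 491*A^8 + 734*A^4 + 491 + 125*A^-4 + A^-8
  A^2 * (202*d^3 + 8*d^5) = -8*A^12 - 242*A^8 - 686*A^4 - 686 - 242*A^-4 - 8*A^-8
  A^0 * (224*d^2 + 28*d^4) = 28*A^8 + 336*A^4 + 616 + 336*A^-4 + 28*A^-8
  A^-2 * (156*d + 53*d^3 + d^5) = -A^8 - 58*A^4 - 325 - 325*A^-4 - 58*A^-8 - A^-12
  A^-4 * (57 + 59*d^2 + 4*d^4) = 4*A^4 + 75 + 199*A^-4 + 75*A^-8 + 4*A^-12
  A^-6 * (38*d + 7*d^3) = -7 - 59*A^-4 - 59*A^-8 - 7*A^-12
  A^-8 * (10*d^2) = 10*A^-4 + 20*A^-8 + 10*A^-12
  A^-10 * (d^3) = -A^-4 - 3*A^-8 - 3*A^-12 - A^-16
Summing the groups: <K> = -A^24 + 3*A^20 - 5*A^16 + 7*A^12 - 9*A^8 + 9*A^4 - 8 + 7*A^-4 - 4*A^-8 + 3*A^-12 - A^-16
Normalise by the writhe: (-A^3)^(-w) = (-A^3)^(4) = A^12, so f(A) = A^12 * <K> = -A^36 + 3*A^32 - 5*A^28 + 7*A^24 - 9*A^20 + 9*A^16 - 8*A^12 + 7*A^8 - 4*A^4 + 3 - A^-4.
Substitute A = t^(-1/4), i.e. A^e → t^(-e/4): V(t) = -t + 3 - 4*t^-1 + 7*t^-2 - 8*t^-3 + 9*t^-4 - 9*t^-5 + 7*t^-6 - 5*t^-7 + 3*t^-8 - t^-9

Answer: -t + 3 - 4*t^-1 + 7*t^-2 - 8*t^-3 + 9*t^-4 - 9*t^-5 + 7*t^-6 - 5*t^-7 + 3*t^-8 - t^-9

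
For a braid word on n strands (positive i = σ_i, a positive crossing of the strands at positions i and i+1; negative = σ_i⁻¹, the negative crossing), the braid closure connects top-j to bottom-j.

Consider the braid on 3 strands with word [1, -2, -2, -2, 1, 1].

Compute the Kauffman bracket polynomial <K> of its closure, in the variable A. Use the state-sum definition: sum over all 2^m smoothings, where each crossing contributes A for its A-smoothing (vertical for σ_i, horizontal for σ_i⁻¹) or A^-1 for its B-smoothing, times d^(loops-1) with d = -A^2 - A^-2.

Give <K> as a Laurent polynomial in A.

Braid: s1 s2^-1 s2^-1 s2^-1 s1 s1 on 3 strands, 6 crossings.
Writhe w = (#positive) - (#negative) = 3 - 3 = 0.
Enumerate smoothing states for the bracket polynomial. There are 2^6 = 64 states.
For each crossing: s=0 is the vertical smoothing, s=1 horizontal. Crossing k contributes A^(sign_k * (1 - 2*s_k)); loop factor d = -A^2 - A^-2.
Tabulate the states by total A-exponent and number of loops L (A-exp: L × count):
  A^6: L=4 ×1
  A^4: L=3 ×6
  A^2: L=2 ×12, L=4 ×3
  A^0: L=1 ×9, L=3 ×10, L=5 ×1
  A^-2: L=2 ×12, L=4 ×3
  A^-4: L=3 ×6
  A^-6: L=4 ×1
Each group contributes A^e * Σ count * d^(L-1):
Powers of d = -A^2 - A^-2: d^2 = A^4 + 2 + A^-4; d^3 = -A^6 - 3*A^2 - 3*A^-2 - A^-6; d^4 = A^8 + 4*A^4 + 6 + 4*A^-4 + A^-8.
  A^6 * (d^3) = -A^12 - 3*A^8 - 3*A^4 - 1
  A^4 * (6*d^2) = 6*A^8 + 12*A^4 + 6
  A^2 * (12*d + 3*d^3) = -3*A^8 - 21*A^4 - 21 - 3*A^-4
  A^0 * (9 + 10*d^2 + d^4) = A^8 + 14*A^4 + 35 + 14*A^-4 + A^-8
  A^-2 * (12*d + 3*d^3) = -3*A^4 - 21 - 21*A^-4 - 3*A^-8
  A^-4 * (6*d^2) = 6 + 12*A^-4 + 6*A^-8
  A^-6 * (d^3) = -1 - 3*A^-4 - 3*A^-8 - A^-12
Summing the groups: <K> = -A^12 + A^8 - A^4 + 3 - A^-4 + A^-8 - A^-12

Answer: -A^12 + A^8 - A^4 + 3 - A^-4 + A^-8 - A^-12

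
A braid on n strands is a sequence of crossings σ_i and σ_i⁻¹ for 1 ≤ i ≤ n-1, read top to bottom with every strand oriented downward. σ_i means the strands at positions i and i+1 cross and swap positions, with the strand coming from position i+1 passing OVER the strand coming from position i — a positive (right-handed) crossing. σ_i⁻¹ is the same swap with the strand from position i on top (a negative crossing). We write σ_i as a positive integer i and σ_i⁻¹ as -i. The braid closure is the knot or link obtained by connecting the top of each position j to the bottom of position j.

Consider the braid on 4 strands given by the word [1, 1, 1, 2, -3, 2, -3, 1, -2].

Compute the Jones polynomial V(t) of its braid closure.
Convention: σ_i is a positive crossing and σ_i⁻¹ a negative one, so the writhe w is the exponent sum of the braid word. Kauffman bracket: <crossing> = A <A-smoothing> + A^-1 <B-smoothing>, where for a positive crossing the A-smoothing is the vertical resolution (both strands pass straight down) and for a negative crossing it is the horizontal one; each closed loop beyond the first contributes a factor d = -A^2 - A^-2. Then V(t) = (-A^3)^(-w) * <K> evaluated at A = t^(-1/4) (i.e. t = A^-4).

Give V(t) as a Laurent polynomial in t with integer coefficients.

Braid: s1 s1 s1 s2 s3^-1 s2 s3^-1 s1 s2^-1 on 4 strands, 9 crossings.
Writhe w = (#positive) - (#negative) = 6 - 3 = 3.
State-sum expansion of <K>. There are 2^9 = 512 states.
Smooth each crossing (0=||, 1=⌣⌢); contribution A^(Σ sign_k(1-2s_k)) * d^(L-1).
Tabulate the states by total A-exponent and number of loops L (A-exp: L × count):
  A^9: L=3 ×1
  A^7: L=2 ×7, L=4 ×2
  A^5: L=1 ×12, L=3 ×24
  A^3: L=2 ×66, L=4 ×18
  A^1: L=1 ×35, L=3 ×84, L=5 ×7
  A^-1: L=2 ×73, L=4 ×52, L=6 ×1
  A^-3: L=3 ×68, L=5 ×16
  A^-5: L=4 ×34, L=6 ×2
  A^-7: L=5 ×9
  A^-9: L=6 ×1
Each group contributes A^e * Σ count * d^(L-1):
Powers of d = -A^2 - A^-2: d^2 = A^4 + 2 + A^-4; d^3 = -A^6 - 3*A^2 - 3*A^-2 - A^-6; d^4 = A^8 + 4*A^4 + 6 + 4*A^-4 + A^-8; d^5 = -A^10 - 5*A^6 - 10*A^2 - 10*A^-2 - 5*A^-6 - A^-10.
  A^9 * (d^2) = A^13 + 2*A^9 + A^5
  A^7 * (7*d + 2*d^3) = -2*A^13 - 13*A^9 - 13*A^5 - 2*A
  A^5 * (12 + 24*d^2) = 24*A^9 + 60*A^5 + 24*A
  A^3 * (66*d + 18*d^3) = -18*A^9 - 120*A^5 - 120*A - 18*A^-3
  A^1 * (35 + 84*d^2 + 7*d^4) = 7*A^9 + 112*A^5 + 245*A + 112*A^-3 + 7*A^-7
  A^-1 * (73*d + 52*d^3 + d^5) = -A^9 - 57*A^5 - 239*A - 239*A^-3 - 57*A^-7 - A^-11
  A^-3 * (68*d^2 + 16*d^4) = 16*A^5 + 132*A + 232*A^-3 + 132*A^-7 + 16*A^-11
  A^-5 * (34*d^3 + 2*d^5) = -2*A^5 - 44*A - 122*A^-3 - 122*A^-7 - 44*A^-11 - 2*A^-15
  A^-7 * (9*d^4) = 9*A + 36*A^-3 + 54*A^-7 + 36*A^-11 + 9*A^-15
  A^-9 * (d^5) = -A - 5*A^-3 - 10*A^-7 - 10*A^-11 - 5*A^-15 - A^-19
Summing the groups: <K> = -A^13 + A^9 - 3*A^5 + 4*A - 4*A^-3 + 4*A^-7 - 3*A^-11 + 2*A^-15 - A^-19
Normalise by the writhe: (-A^3)^(-w) = (-A^3)^(-3) = -A^-9, so f(A) = -A^-9 * <K> = A^4 - 1 + 3*A^-4 - 4*A^-8 + 4*A^-12 - 4*A^-16 + 3*A^-20 - 2*A^-24 + A^-28.
Substitute A = t^(-1/4), i.e. A^e → t^(-e/4): V(t) = t^7 - 2*t^6 + 3*t^5 - 4*t^4 + 4*t^3 - 4*t^2 + 3*t - 1 + t^-1

Answer: t^7 - 2*t^6 + 3*t^5 - 4*t^4 + 4*t^3 - 4*t^2 + 3*t - 1 + t^-1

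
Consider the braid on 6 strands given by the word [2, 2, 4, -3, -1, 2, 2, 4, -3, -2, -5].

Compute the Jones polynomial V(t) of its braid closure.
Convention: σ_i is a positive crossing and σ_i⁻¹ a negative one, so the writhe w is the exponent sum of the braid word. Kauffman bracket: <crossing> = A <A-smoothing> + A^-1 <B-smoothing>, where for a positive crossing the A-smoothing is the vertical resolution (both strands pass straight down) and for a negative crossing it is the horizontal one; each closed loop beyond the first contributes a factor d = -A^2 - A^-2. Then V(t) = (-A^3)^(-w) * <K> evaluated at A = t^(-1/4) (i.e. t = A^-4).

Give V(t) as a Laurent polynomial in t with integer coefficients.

The presented braid s2 s2 s4 s3^-1 s1^-1 s2 s2 s4 s3^-1 s2^-1 s5^-1 on 6 strands reduces by inverse Markov moves (closure unchanged at each step):
  Destabilize: the word has the form β·s5^-1 where s5^-1 occurs only as the final letter (β ∈ B_5); drop it and the last strand → 5 strands.
  Deconjugate: the word is γ·β·γ⁻¹ with γ = s2 (prefix) and γ⁻¹ = s2^-1 (suffix); strip both.
Reduced to β = s2 s4 s3^-1 s1^-1 s2 s2 s4 s3^-1 on 5 strands, 8 crossings.
Compute on β:
Braid: s2 s4 s3^-1 s1^-1 s2 s2 s4 s3^-1 on 5 strands, 8 crossings.
Writhe w = (#positive) - (#negative) = 5 - 3 = 2.
Computing the Kauffman bracket via state sum. There are 2^8 = 256 states.
Each crossing splits two ways (0=vertical, 1=horizontal). The state's weight is A^(#A-smoothings - #B-smoothings) * d^(loops - 1).
Tabulate the states by total A-exponent and number of loops L (A-exp: L × count):
  A^8: L=4 ×1
  A^6: L=3 ×7, L=5 ×1
  A^4: L=2 ×19, L=4 ×9
  A^2: L=1 ×19, L=3 ×35, L=5 ×2
  A^0: L=2 ×48, L=4 ×22
  A^-2: L=3 ×49, L=5 ×7
  A^-4: L=4 ×27, L=6 ×1
  A^-6: L=5 ×8
  A^-8: L=6 ×1
Each group contributes A^e * Σ count * d^(L-1):
Powers of d = -A^2 - A^-2: d^2 = A^4 + 2 + A^-4; d^3 = -A^6 - 3*A^2 - 3*A^-2 - A^-6; d^4 = A^8 + 4*A^4 + 6 + 4*A^-4 + A^-8; d^5 = -A^10 - 5*A^6 - 10*A^2 - 10*A^-2 - 5*A^-6 - A^-10.
  A^8 * (d^3) = -A^14 - 3*A^10 - 3*A^6 - A^2
  A^6 * (7*d^2 + d^4) = A^14 + 11*A^10 + 20*A^6 + 11*A^2 + A^-2
  A^4 * (19*d + 9*d^3) = -9*A^10 - 46*A^6 - 46*A^2 - 9*A^-2
  A^2 * (19 + 35*d^2 + 2*d^4) = 2*A^10 + 43*A^6 + 101*A^2 + 43*A^-2 + 2*A^-6
  A^0 * (48*d + 22*d^3) = -22*A^6 - 114*A^2 - 114*A^-2 - 22*A^-6
  A^-2 * (49*d^2 + 7*d^4) = 7*A^6 + 77*A^2 + 140*A^-2 + 77*A^-6 + 7*A^-10
  A^-4 * (27*d^3 + d^5) = -A^6 - 32*A^2 - 91*A^-2 - 91*A^-6 - 32*A^-10 - A^-14
  A^-6 * (8*d^4) = 8*A^2 + 32*A^-2 + 48*A^-6 + 32*A^-10 + 8*A^-14
  A^-8 * (d^5) = -A^2 - 5*A^-2 - 10*A^-6 - 10*A^-10 - 5*A^-14 - A^-18
Summing the groups: <K> = A^10 - 2*A^6 + 3*A^2 - 3*A^-2 + 4*A^-6 - 3*A^-10 + 2*A^-14 - A^-18
Normalise by the writhe: (-A^3)^(-w) = (-A^3)^(-2) = A^-6, so f(A) = A^-6 * <K> = A^4 - 2 + 3*A^-4 - 3*A^-8 + 4*A^-12 - 3*A^-16 + 2*A^-20 - A^-24.
Substitute A = t^(-1/4), i.e. A^e → t^(-e/4): V(t) = -t^6 + 2*t^5 - 3*t^4 + 4*t^3 - 3*t^2 + 3*t - 2 + t^-1

Answer: -t^6 + 2*t^5 - 3*t^4 + 4*t^3 - 3*t^2 + 3*t - 2 + t^-1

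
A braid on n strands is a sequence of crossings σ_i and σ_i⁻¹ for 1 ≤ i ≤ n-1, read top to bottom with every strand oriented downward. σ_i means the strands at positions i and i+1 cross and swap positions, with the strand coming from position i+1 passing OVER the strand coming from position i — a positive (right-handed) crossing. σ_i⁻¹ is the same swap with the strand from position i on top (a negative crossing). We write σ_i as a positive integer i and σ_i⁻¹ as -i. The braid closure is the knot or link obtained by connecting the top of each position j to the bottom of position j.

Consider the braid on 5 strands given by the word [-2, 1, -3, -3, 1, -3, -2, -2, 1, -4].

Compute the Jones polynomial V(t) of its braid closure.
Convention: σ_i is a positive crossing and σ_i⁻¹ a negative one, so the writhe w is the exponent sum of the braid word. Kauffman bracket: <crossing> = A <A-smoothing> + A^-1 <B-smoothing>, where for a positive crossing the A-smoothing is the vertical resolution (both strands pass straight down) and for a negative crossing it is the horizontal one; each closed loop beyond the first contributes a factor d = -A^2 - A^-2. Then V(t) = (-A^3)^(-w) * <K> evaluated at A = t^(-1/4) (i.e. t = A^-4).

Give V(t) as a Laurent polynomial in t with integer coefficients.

The presented braid s2^-1 s1 s3^-1 s3^-1 s1 s3^-1 s2^-1 s2^-1 s1 s4^-1 on 5 strands reduces by inverse Markov moves (closure unchanged at each step):
  Destabilize: the word has the form β·s4^-1 where s4^-1 occurs only as the final letter (β ∈ B_4); drop it and the last strand → 4 strands.
Reduced to β = s2^-1 s1 s3^-1 s3^-1 s1 s3^-1 s2^-1 s2^-1 s1 on 4 strands, 9 crossings.
Compute on β:
Braid: s2^-1 s1 s3^-1 s3^-1 s1 s3^-1 s2^-1 s2^-1 s1 on 4 strands, 9 crossings.
Writhe w = (#positive) - (#negative) = 3 - 6 = -3.
State-sum expansion of <K>. There are 2^9 = 512 states.
For each crossing: s=0 is the vertical smoothing, s=1 horizontal. Crossing k contributes A^(sign_k * (1 - 2*s_k)); loop factor d = -A^2 - A^-2.
Tabulate the states by total A-exponent and number of loops L (A-exp: L × count):
  A^9: L=6 ×1
  A^7: L=5 ×9
  A^5: L=4 ×35, L=6 ×1
  A^3: L=3 ×73, L=5 ×11
  A^1: L=2 ×81, L=4 ×44, L=6 ×1
  A^-1: L=1 ×39, L=3 ×77, L=5 ×10
  A^-3: L=2 ×55, L=4 ×28, L=6 ×1
  A^-5: L=3 ×32, L=5 ×4
  A^-7: L=4 ×9
  A^-9: L=5 ×1
Each group contributes A^e * Σ count * d^(L-1):
Powers of d = -A^2 - A^-2: d^2 = A^4 + 2 + A^-4; d^3 = -A^6 - 3*A^2 - 3*A^-2 - A^-6; d^4 = A^8 + 4*A^4 + 6 + 4*A^-4 + A^-8; d^5 = -A^10 - 5*A^6 - 10*A^2 - 10*A^-2 - 5*A^-6 - A^-10.
  A^9 * (d^5) = -A^19 - 5*A^15 - 10*A^11 - 10*A^7 - 5*A^3 - A^-1
  A^7 * (9*d^4) = 9*A^15 + 36*A^11 + 54*A^7 + 36*A^3 + 9*A^-1
  A^5 * (35*d^3 + d^5) = -A^15 - 40*A^11 - 115*A^7 - 115*A^3 - 40*A^-1 - A^-5
  A^3 * (73*d^2 + 11*d^4) = 11*A^11 + 117*A^7 + 212*A^3 + 117*A^-1 + 11*A^-5
  A^1 * (81*d + 44*d^3 + d^5) = -A^11 - 49*A^7 - 223*A^3 - 223*A^-1 - 49*A^-5 - A^-9
  A^-1 * (39 + 77*d^2 + 10*d^4) = 10*A^7 + 117*A^3 + 253*A^-1 + 117*A^-5 + 10*A^-9
  A^-3 * (55*d + 28*d^3 + d^5) = -A^7 - 33*A^3 - 149*A^-1 - 149*A^-5 - 33*A^-9 - A^-13
  A^-5 * (32*d^2 + 4*d^4) = 4*A^3 + 48*A^-1 + 88*A^-5 + 48*A^-9 + 4*A^-13
  A^-7 * (9*d^3) = -9*A^-1 - 27*A^-5 - 27*A^-9 - 9*A^-13
  A^-9 * (d^4) = A^-1 + 4*A^-5 + 6*A^-9 + 4*A^-13 + A^-17
Summing the groups: <K> = -A^19 + 3*A^15 - 4*A^11 + 6*A^7 - 7*A^3 + 6*A^-1 - 6*A^-5 + 3*A^-9 - 2*A^-13 + A^-17
Normalise by the writhe: (-A^3)^(-w) = (-A^3)^(3) = -A^9, so f(A) = -A^9 * <K> = A^28 - 3*A^24 + 4*A^20 - 6*A^16 + 7*A^12 - 6*A^8 + 6*A^4 - 3 + 2*A^-4 - A^-8.
Substitute A = t^(-1/4), i.e. A^e → t^(-e/4): V(t) = -t^2 + 2*t - 3 + 6*t^-1 - 6*t^-2 + 7*t^-3 - 6*t^-4 + 4*t^-5 - 3*t^-6 + t^-7

Answer: -t^2 + 2*t - 3 + 6*t^-1 - 6*t^-2 + 7*t^-3 - 6*t^-4 + 4*t^-5 - 3*t^-6 + t^-7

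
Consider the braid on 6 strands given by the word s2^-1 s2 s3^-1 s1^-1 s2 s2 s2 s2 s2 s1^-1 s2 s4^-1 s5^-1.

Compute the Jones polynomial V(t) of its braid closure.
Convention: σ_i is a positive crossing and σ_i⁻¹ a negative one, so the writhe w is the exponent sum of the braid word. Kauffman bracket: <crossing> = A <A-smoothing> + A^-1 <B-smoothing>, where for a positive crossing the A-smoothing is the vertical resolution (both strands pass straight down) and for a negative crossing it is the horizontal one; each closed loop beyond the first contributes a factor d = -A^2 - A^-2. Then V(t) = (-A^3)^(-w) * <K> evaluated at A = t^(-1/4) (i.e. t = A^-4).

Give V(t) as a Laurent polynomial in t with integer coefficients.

t^8 - 2*t^7 + 2*t^6 - 3*t^5 + 3*t^4 - 2*t^3 + 2*t^2 - t + 1

Derivation:
The presented braid s2^-1 s2 s3^-1 s1^-1 s2 s2 s2 s2 s2 s1^-1 s2 s4^-1 s5^-1 on 6 strands reduces by inverse Markov moves (closure unchanged at each step):
  Destabilize: the word has the form β·s5^-1 where s5^-1 occurs only as the final letter (β ∈ B_5); drop it and the last strand → 5 strands.
  Destabilize: the word has the form β·s4^-1 where s4^-1 occurs only as the final letter (β ∈ B_4); drop it and the last strand → 4 strands.
  Deconjugate: the word is γ·β·γ⁻¹ with γ = s2^-1 (prefix) and γ⁻¹ = s2 (suffix); strip both.
Reduced to β = s2 s3^-1 s1^-1 s2 s2 s2 s2 s2 s1^-1 on 4 strands, 9 crossings.
Compute on β:
Braid: s2 s3^-1 s1^-1 s2 s2 s2 s2 s2 s1^-1 on 4 strands, 9 crossings.
Writhe w = (#positive) - (#negative) = 6 - 3 = 3.
Computing the Kauffman bracket via state sum. There are 2^9 = 512 states.
Each crossing splits two ways (0=vertical, 1=horizontal). The state's weight is A^(#A-smoothings - #B-smoothings) * d^(loops - 1).
Tabulate the states by total A-exponent and number of loops L (A-exp: L × count):
  A^9: L=3 ×1
  A^7: L=2 ×8, L=4 ×1
  A^5: L=1 ×17, L=3 ×19
  A^3: L=2 ×63, L=4 ×21
  A^1: L=3 ×111, L=5 ×15
  A^-1: L=4 ×120, L=6 ×6
  A^-3: L=5 ×83, L=7 ×1
  A^-5: L=6 ×36
  A^-7: L=7 ×9
  A^-9: L=8 ×1
Each group contributes A^e * Σ count * d^(L-1):
Powers of d = -A^2 - A^-2: d^2 = A^4 + 2 + A^-4; d^3 = -A^6 - 3*A^2 - 3*A^-2 - A^-6; d^4 = A^8 + 4*A^4 + 6 + 4*A^-4 + A^-8; d^5 = -A^10 - 5*A^6 - 10*A^2 - 10*A^-2 - 5*A^-6 - A^-10; d^6 = A^12 + 6*A^8 + 15*A^4 + 20 + 15*A^-4 + 6*A^-8 + A^-12; d^7 = -A^14 - 7*A^10 - 21*A^6 - 35*A^2 - 35*A^-2 - 21*A^-6 - 7*A^-10 - A^-14.
  A^9 * (d^2) = A^13 + 2*A^9 + A^5
  A^7 * (8*d + d^3) = -A^13 - 11*A^9 - 11*A^5 - A
  A^5 * (17 + 19*d^2) = 19*A^9 + 55*A^5 + 19*A
  A^3 * (63*d + 21*d^3) = -21*A^9 - 126*A^5 - 126*A - 21*A^-3
  A^1 * (111*d^2 + 15*d^4) = 15*A^9 + 171*A^5 + 312*A + 171*A^-3 + 15*A^-7
  A^-1 * (120*d^3 + 6*d^5) = -6*A^9 - 150*A^5 - 420*A - 420*A^-3 - 150*A^-7 - 6*A^-11
  A^-3 * (83*d^4 + d^6) = A^9 + 89*A^5 + 347*A + 518*A^-3 + 347*A^-7 + 89*A^-11 + A^-15
  A^-5 * (36*d^5) = -36*A^5 - 180*A - 360*A^-3 - 360*A^-7 - 180*A^-11 - 36*A^-15
  A^-7 * (9*d^6) = 9*A^5 + 54*A + 135*A^-3 + 180*A^-7 + 135*A^-11 + 54*A^-15 + 9*A^-19
  A^-9 * (d^7) = -A^5 - 7*A - 21*A^-3 - 35*A^-7 - 35*A^-11 - 21*A^-15 - 7*A^-19 - A^-23
Summing the groups: <K> = -A^9 + A^5 - 2*A + 2*A^-3 - 3*A^-7 + 3*A^-11 - 2*A^-15 + 2*A^-19 - A^-23
Normalise by the writhe: (-A^3)^(-w) = (-A^3)^(-3) = -A^-9, so f(A) = -A^-9 * <K> = 1 - A^-4 + 2*A^-8 - 2*A^-12 + 3*A^-16 - 3*A^-20 + 2*A^-24 - 2*A^-28 + A^-32.
Substitute A = t^(-1/4), i.e. A^e → t^(-e/4): V(t) = t^8 - 2*t^7 + 2*t^6 - 3*t^5 + 3*t^4 - 2*t^3 + 2*t^2 - t + 1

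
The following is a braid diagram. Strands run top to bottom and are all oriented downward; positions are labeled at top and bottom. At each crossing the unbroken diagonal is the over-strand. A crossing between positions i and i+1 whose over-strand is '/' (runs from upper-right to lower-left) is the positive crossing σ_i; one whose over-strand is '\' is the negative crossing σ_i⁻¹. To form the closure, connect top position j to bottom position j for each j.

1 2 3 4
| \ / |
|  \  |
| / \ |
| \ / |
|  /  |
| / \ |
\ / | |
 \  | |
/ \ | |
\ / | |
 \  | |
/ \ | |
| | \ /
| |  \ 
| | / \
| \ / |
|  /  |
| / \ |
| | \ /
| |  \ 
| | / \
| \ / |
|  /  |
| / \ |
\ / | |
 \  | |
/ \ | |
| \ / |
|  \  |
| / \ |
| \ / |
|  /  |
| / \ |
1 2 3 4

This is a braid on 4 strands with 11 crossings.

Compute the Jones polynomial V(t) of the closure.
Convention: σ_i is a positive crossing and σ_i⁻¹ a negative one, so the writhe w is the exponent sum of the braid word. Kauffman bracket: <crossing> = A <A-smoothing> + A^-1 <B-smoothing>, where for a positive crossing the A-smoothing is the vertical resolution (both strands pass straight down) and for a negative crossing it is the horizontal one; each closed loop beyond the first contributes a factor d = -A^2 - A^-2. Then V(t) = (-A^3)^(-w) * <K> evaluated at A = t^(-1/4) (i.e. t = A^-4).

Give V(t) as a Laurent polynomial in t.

Reading the diagram top to bottom ('/'-over between positions i,i+1 = s_i, '\'-over = s_i^-1): braid word = s2^-1 s2 s1^-1 s1^-1 s3^-1 s2 s3^-1 s2 s1^-1 s2^-1 s2.
The presented braid s2^-1 s2 s1^-1 s1^-1 s3^-1 s2 s3^-1 s2 s1^-1 s2^-1 s2 on 4 strands reduces by inverse Markov moves (closure unchanged at each step):
  Deconjugate: the word is γ·β·γ⁻¹ with γ = s2^-1 (prefix) and γ⁻¹ = s2 (suffix); strip both.
  Deconjugate: the word is γ·β·γ⁻¹ with γ = s2 (prefix) and γ⁻¹ = s2^-1 (suffix); strip both.
Reduced to β = s1^-1 s1^-1 s3^-1 s2 s3^-1 s2 s1^-1 on 4 strands, 7 crossings.
Compute on β:
Braid: s1^-1 s1^-1 s3^-1 s2 s3^-1 s2 s1^-1 on 4 strands, 7 crossings.
Writhe w = (#positive) - (#negative) = 2 - 5 = -3.
Computing the Kauffman bracket via state sum. There are 2^7 = 128 states.
Each crossing splits two ways (0=vertical, 1=horizontal). The state's weight is A^(#A-smoothings - #B-smoothings) * d^(loops - 1).
Tabulate the states by total A-exponent and number of loops L (A-exp: L × count):
  A^7: L=5 ×1
  A^5: L=4 ×7
  A^3: L=3 ×20, L=5 ×1
  A^1: L=2 ×27, L=4 ×8
  A^-1: L=1 ×15, L=3 ×19, L=5 ×1
  A^-3: L=2 ×17, L=4 ×4
  A^-5: L=3 ×7
  A^-7: L=4 ×1
Each group contributes A^e * Σ count * d^(L-1):
Powers of d = -A^2 - A^-2: d^2 = A^4 + 2 + A^-4; d^3 = -A^6 - 3*A^2 - 3*A^-2 - A^-6; d^4 = A^8 + 4*A^4 + 6 + 4*A^-4 + A^-8.
  A^7 * (d^4) = A^15 + 4*A^11 + 6*A^7 + 4*A^3 + A^-1
  A^5 * (7*d^3) = -7*A^11 - 21*A^7 - 21*A^3 - 7*A^-1
  A^3 * (20*d^2 + d^4) = A^11 + 24*A^7 + 46*A^3 + 24*A^-1 + A^-5
  A^1 * (27*d + 8*d^3) = -8*A^7 - 51*A^3 - 51*A^-1 - 8*A^-5
  A^-1 * (15 + 19*d^2 + d^4) = A^7 + 23*A^3 + 59*A^-1 + 23*A^-5 + A^-9
  A^-3 * (17*d + 4*d^3) = -4*A^3 - 29*A^-1 - 29*A^-5 - 4*A^-9
  A^-5 * (7*d^2) = 7*A^-1 + 14*A^-5 + 7*A^-9
  A^-7 * (d^3) = -A^-1 - 3*A^-5 - 3*A^-9 - A^-13
Summing the groups: <K> = A^15 - 2*A^11 + 2*A^7 - 3*A^3 + 3*A^-1 - 2*A^-5 + A^-9 - A^-13
Normalise by the writhe: (-A^3)^(-w) = (-A^3)^(3) = -A^9, so f(A) = -A^9 * <K> = -A^24 + 2*A^20 - 2*A^16 + 3*A^12 - 3*A^8 + 2*A^4 - 1 + A^-4.
Substitute A = t^(-1/4), i.e. A^e → t^(-e/4): V(t) = t - 1 + 2*t^-1 - 3*t^-2 + 3*t^-3 - 2*t^-4 + 2*t^-5 - t^-6

Answer: t - 1 + 2*t^-1 - 3*t^-2 + 3*t^-3 - 2*t^-4 + 2*t^-5 - t^-6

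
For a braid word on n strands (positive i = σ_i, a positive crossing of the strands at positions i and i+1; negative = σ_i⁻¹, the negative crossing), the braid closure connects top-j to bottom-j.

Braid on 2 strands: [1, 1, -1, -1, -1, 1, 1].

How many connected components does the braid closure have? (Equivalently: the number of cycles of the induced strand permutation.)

Track the strand permutation on 2 strands, starting from identity.
  step 1: s1 swaps positions 1,2 -> [2 1]
  step 2: s1 swaps positions 1,2 -> [1 2]
  step 3: s1^-1 swaps positions 1,2 -> [2 1]
  step 4: s1^-1 swaps positions 1,2 -> [1 2]
  step 5: s1^-1 swaps positions 1,2 -> [2 1]
  step 6: s1 swaps positions 1,2 -> [1 2]
  step 7: s1 swaps positions 1,2 -> [2 1]
Final permutation (position -> original strand): [2 1]
Closure components = cycle count of this permutation = 1.

Answer: 1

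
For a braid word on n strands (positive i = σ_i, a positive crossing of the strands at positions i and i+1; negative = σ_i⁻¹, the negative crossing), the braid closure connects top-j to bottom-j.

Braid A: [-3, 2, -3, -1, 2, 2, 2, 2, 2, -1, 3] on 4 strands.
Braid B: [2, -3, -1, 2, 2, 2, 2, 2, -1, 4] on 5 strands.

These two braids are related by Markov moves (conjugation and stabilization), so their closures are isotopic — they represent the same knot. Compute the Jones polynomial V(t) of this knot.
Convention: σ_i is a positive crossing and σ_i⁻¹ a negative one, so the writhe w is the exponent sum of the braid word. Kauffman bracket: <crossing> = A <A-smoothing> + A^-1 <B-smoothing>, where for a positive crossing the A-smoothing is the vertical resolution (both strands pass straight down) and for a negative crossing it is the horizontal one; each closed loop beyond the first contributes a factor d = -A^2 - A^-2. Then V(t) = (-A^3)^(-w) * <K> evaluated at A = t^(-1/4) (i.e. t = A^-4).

t^8 - 2*t^7 + 2*t^6 - 3*t^5 + 3*t^4 - 2*t^3 + 2*t^2 - t + 1

Derivation:
Markov-equivalent braids have isotopic closures, hence identical knot invariants. Strip the Markov moves from each word to reach a common short braid β, then compute V(t) once on β.
Braid A: s3^-1 s2 s3^-1 s1^-1 s2 s2 s2 s2 s2 s1^-1 s3 on 4 strands reduces by inverse Markov moves (closure unchanged at each step):
  Deconjugate: the word is γ·β·γ⁻¹ with γ = s3^-1 (prefix) and γ⁻¹ = s3 (suffix); strip both.
Reduced to β = s2 s3^-1 s1^-1 s2 s2 s2 s2 s2 s1^-1 on 4 strands, 9 crossings.
Braid B: s2 s3^-1 s1^-1 s2 s2 s2 s2 s2 s1^-1 s4 on 5 strands reduces by inverse Markov moves (closure unchanged at each step):
  Destabilize: the word has the form β·s4 where s4 occurs only as the final letter (β ∈ B_4); drop it and the last strand → 4 strands.
Reduced to β = s2 s3^-1 s1^-1 s2 s2 s2 s2 s2 s1^-1 on 4 strands, 9 crossings.
Both give the same β = s2 s3^-1 s1^-1 s2 s2 s2 s2 s2 s1^-1 on 4 strands, so one state sum suffices:
Braid: s2 s3^-1 s1^-1 s2 s2 s2 s2 s2 s1^-1 on 4 strands, 9 crossings.
Writhe w = (#positive) - (#negative) = 6 - 3 = 3.
State-sum expansion of <K>. There are 2^9 = 512 states.
For each crossing: s=0 is the vertical smoothing, s=1 horizontal. Crossing k contributes A^(sign_k * (1 - 2*s_k)); loop factor d = -A^2 - A^-2.
Tabulate the states by total A-exponent and number of loops L (A-exp: L × count):
  A^9: L=3 ×1
  A^7: L=2 ×8, L=4 ×1
  A^5: L=1 ×17, L=3 ×19
  A^3: L=2 ×63, L=4 ×21
  A^1: L=3 ×111, L=5 ×15
  A^-1: L=4 ×120, L=6 ×6
  A^-3: L=5 ×83, L=7 ×1
  A^-5: L=6 ×36
  A^-7: L=7 ×9
  A^-9: L=8 ×1
Each group contributes A^e * Σ count * d^(L-1):
Powers of d = -A^2 - A^-2: d^2 = A^4 + 2 + A^-4; d^3 = -A^6 - 3*A^2 - 3*A^-2 - A^-6; d^4 = A^8 + 4*A^4 + 6 + 4*A^-4 + A^-8; d^5 = -A^10 - 5*A^6 - 10*A^2 - 10*A^-2 - 5*A^-6 - A^-10; d^6 = A^12 + 6*A^8 + 15*A^4 + 20 + 15*A^-4 + 6*A^-8 + A^-12; d^7 = -A^14 - 7*A^10 - 21*A^6 - 35*A^2 - 35*A^-2 - 21*A^-6 - 7*A^-10 - A^-14.
  A^9 * (d^2) = A^13 + 2*A^9 + A^5
  A^7 * (8*d + d^3) = -A^13 - 11*A^9 - 11*A^5 - A
  A^5 * (17 + 19*d^2) = 19*A^9 + 55*A^5 + 19*A
  A^3 * (63*d + 21*d^3) = -21*A^9 - 126*A^5 - 126*A - 21*A^-3
  A^1 * (111*d^2 + 15*d^4) = 15*A^9 + 171*A^5 + 312*A + 171*A^-3 + 15*A^-7
  A^-1 * (120*d^3 + 6*d^5) = -6*A^9 - 150*A^5 - 420*A - 420*A^-3 - 150*A^-7 - 6*A^-11
  A^-3 * (83*d^4 + d^6) = A^9 + 89*A^5 + 347*A + 518*A^-3 + 347*A^-7 + 89*A^-11 + A^-15
  A^-5 * (36*d^5) = -36*A^5 - 180*A - 360*A^-3 - 360*A^-7 - 180*A^-11 - 36*A^-15
  A^-7 * (9*d^6) = 9*A^5 + 54*A + 135*A^-3 + 180*A^-7 + 135*A^-11 + 54*A^-15 + 9*A^-19
  A^-9 * (d^7) = -A^5 - 7*A - 21*A^-3 - 35*A^-7 - 35*A^-11 - 21*A^-15 - 7*A^-19 - A^-23
Summing the groups: <K> = -A^9 + A^5 - 2*A + 2*A^-3 - 3*A^-7 + 3*A^-11 - 2*A^-15 + 2*A^-19 - A^-23
Normalise by the writhe: (-A^3)^(-w) = (-A^3)^(-3) = -A^-9, so f(A) = -A^-9 * <K> = 1 - A^-4 + 2*A^-8 - 2*A^-12 + 3*A^-16 - 3*A^-20 + 2*A^-24 - 2*A^-28 + A^-32.
Substitute A = t^(-1/4), i.e. A^e → t^(-e/4): V(t) = t^8 - 2*t^7 + 2*t^6 - 3*t^5 + 3*t^4 - 2*t^3 + 2*t^2 - t + 1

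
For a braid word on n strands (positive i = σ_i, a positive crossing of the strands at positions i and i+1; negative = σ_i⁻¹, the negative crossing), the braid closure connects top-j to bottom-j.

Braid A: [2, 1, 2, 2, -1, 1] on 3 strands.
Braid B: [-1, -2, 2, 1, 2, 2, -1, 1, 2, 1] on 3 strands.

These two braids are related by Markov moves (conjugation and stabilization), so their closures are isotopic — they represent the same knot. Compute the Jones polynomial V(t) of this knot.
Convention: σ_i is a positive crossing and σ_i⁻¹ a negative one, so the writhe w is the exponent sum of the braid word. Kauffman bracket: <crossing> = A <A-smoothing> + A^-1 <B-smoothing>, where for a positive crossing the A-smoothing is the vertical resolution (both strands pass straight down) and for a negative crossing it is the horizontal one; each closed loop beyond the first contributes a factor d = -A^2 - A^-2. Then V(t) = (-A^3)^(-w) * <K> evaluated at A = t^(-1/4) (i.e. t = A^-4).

-t^4 + t^3 + t

Derivation:
Markov-equivalent braids have isotopic closures, hence identical knot invariants. Strip the Markov moves from each word to reach a common short braid β, then compute V(t) once on β.
Braid A: s2 s1 s2 s2 s1^-1 s1 on 3 strands has no conjugating prefix/suffix or stabilization to strip; take β = s2 s1 s2 s2 s1^-1 s1.
Braid B: s1^-1 s2^-1 s2 s1 s2 s2 s1^-1 s1 s2 s1 on 3 strands reduces by inverse Markov moves (closure unchanged at each step):
  Deconjugate: the word is γ·β·γ⁻¹ with γ = s1^-1 s2^-1 (prefix) and γ⁻¹ = s2 s1 (suffix); strip both.
Reduced to β = s2 s1 s2 s2 s1^-1 s1 on 3 strands, 6 crossings.
Both give the same β = s2 s1 s2 s2 s1^-1 s1 on 3 strands, so one state sum suffices:
First cancel adjacent σ_i σ_i⁻¹ pairs (Reidemeister II — same braid, same closure): s2 s1 s2 s2 s1^-1 s1 → s2 s1 s2 s2.
Braid: s2 s1 s2 s2 on 3 strands, 4 crossings.
Writhe w = (#positive) - (#negative) = 4 - 0 = 4.
Enumerate smoothing states for the bracket polynomial. There are 2^4 = 16 states.
For each crossing: s=0 is the vertical smoothing, s=1 horizontal. Crossing k contributes A^(sign_k * (1 - 2*s_k)); loop factor d = -A^2 - A^-2.
  state 0000: A-exp=+4, loops=3, term = A^4 * d^2
  state 0001: A-exp=+2, loops=2, term = A^2 * d^1
  state 0010: A-exp=+2, loops=2, term = A^2 * d^1
  state 0011: A-exp=+0, loops=3, term = A^0 * d^2
  state 0100: A-exp=+2, loops=2, term = A^2 * d^1
  state 0101: A-exp=+0, loops=1, term = A^0 * d^0
  state 0110: A-exp=+0, loops=1, term = A^0 * d^0
  state 0111: A-exp=-2, loops=2, term = A^-2 * d^1
  state 1000: A-exp=+2, loops=2, term = A^2 * d^1
  state 1001: A-exp=+0, loops=3, term = A^0 * d^2
  state 1010: A-exp=+0, loops=3, term = A^0 * d^2
  state 1011: A-exp=-2, loops=4, term = A^-2 * d^3
  state 1100: A-exp=+0, loops=1, term = A^0 * d^0
  state 1101: A-exp=-2, loops=2, term = A^-2 * d^1
  state 1110: A-exp=-2, loops=2, term = A^-2 * d^1
  state 1111: A-exp=-4, loops=3, term = A^-4 * d^2
Collect the terms by A-exponent (count of states per loop number):
Powers of d = -A^2 - A^-2: d^2 = A^4 + 2 + A^-4; d^3 = -A^6 - 3*A^2 - 3*A^-2 - A^-6.
  A^4 * (d^2) = A^8 + 2*A^4 + 1
  A^2 * (4*d) = -4*A^4 - 4
  A^0 * (3 + 3*d^2) = 3*A^4 + 9 + 3*A^-4
  A^-2 * (3*d + d^3) = -A^4 - 6 - 6*A^-4 - A^-8
  A^-4 * (d^2) = 1 + 2*A^-4 + A^-8
Summing the groups: <K> = A^8 + 1 - A^-4
Normalise by the writhe: (-A^3)^(-w) = (-A^3)^(-4) = A^-12, so f(A) = A^-12 * <K> = A^-4 + A^-12 - A^-16.
Substitute A = t^(-1/4), i.e. A^e → t^(-e/4): V(t) = -t^4 + t^3 + t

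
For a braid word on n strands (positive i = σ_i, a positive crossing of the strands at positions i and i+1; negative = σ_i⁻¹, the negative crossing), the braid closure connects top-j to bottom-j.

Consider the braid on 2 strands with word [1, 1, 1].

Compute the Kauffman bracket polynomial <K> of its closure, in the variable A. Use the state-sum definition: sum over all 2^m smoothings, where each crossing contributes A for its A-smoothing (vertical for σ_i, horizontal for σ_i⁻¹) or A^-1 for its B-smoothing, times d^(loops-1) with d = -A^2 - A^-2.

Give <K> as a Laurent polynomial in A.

-A^5 - A^-3 + A^-7

Derivation:
Braid: s1 s1 s1 on 2 strands, 3 crossings.
Writhe w = (#positive) - (#negative) = 3 - 0 = 3.
State-sum expansion of <K>. There are 2^3 = 8 states.
Each crossing splits two ways (0=vertical, 1=horizontal). The state's weight is A^(#A-smoothings - #B-smoothings) * d^(loops - 1).
  state 000: A-exp=+3, loops=2, term = A^3 * d^1
  state 001: A-exp=+1, loops=1, term = A^1 * d^0
  state 010: A-exp=+1, loops=1, term = A^1 * d^0
  state 011: A-exp=-1, loops=2, term = A^-1 * d^1
  state 100: A-exp=+1, loops=1, term = A^1 * d^0
  state 101: A-exp=-1, loops=2, term = A^-1 * d^1
  state 110: A-exp=-1, loops=2, term = A^-1 * d^1
  state 111: A-exp=-3, loops=3, term = A^-3 * d^2
Collect the terms by A-exponent (count of states per loop number):
Powers of d = -A^2 - A^-2: d^2 = A^4 + 2 + A^-4.
  A^3 * (d) = -A^5 - A
  A^1 * (3) = 3*A
  A^-1 * (3*d) = -3*A - 3*A^-3
  A^-3 * (d^2) = A + 2*A^-3 + A^-7
Summing the groups: <K> = -A^5 - A^-3 + A^-7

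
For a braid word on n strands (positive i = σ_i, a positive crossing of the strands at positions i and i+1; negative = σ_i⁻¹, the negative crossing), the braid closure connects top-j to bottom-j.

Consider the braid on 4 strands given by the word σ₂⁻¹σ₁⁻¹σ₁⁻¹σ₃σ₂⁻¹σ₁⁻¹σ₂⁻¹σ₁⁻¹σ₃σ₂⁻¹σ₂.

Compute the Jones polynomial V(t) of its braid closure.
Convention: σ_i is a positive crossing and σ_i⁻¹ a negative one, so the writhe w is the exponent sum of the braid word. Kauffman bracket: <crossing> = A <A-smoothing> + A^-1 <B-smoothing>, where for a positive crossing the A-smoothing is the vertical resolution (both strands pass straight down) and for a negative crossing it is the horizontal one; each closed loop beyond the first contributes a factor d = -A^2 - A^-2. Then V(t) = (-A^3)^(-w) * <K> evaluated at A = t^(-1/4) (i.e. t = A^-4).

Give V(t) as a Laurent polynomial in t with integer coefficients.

1 - t^-1 + 2*t^-2 - 2*t^-3 + 2*t^-4 - 2*t^-5 + 2*t^-6 - t^-7

Derivation:
The presented braid s2^-1 s1^-1 s1^-1 s3 s2^-1 s1^-1 s2^-1 s1^-1 s3 s2^-1 s2 on 4 strands reduces by inverse Markov moves (closure unchanged at each step):
  Deconjugate: the word is γ·β·γ⁻¹ with γ = s2^-1 (prefix) and γ⁻¹ = s2 (suffix); strip both.
Reduced to β = s1^-1 s1^-1 s3 s2^-1 s1^-1 s2^-1 s1^-1 s3 s2^-1 on 4 strands, 9 crossings.
Compute on β:
Braid: s1^-1 s1^-1 s3 s2^-1 s1^-1 s2^-1 s1^-1 s3 s2^-1 on 4 strands, 9 crossings.
Writhe w = (#positive) - (#negative) = 2 - 7 = -5.
Computing the Kauffman bracket via state sum. There are 2^9 = 512 states.
Each crossing splits two ways (0=vertical, 1=horizontal). The state's weight is A^(#A-smoothings - #B-smoothings) * d^(loops - 1).
Tabulate the states by total A-exponent and number of loops L (A-exp: L × count):
  A^9: L=3 ×1
  A^7: L=2 ×4, L=4 ×5
  A^5: L=1 ×4, L=3 ×26, L=5 ×6
  A^3: L=2 ×43, L=4 ×40, L=6 ×1
  A^1: L=1 ×23, L=3 ×92, L=5 ×11
  A^-1: L=2 ×91, L=4 ×34, L=6 ×1
  A^-3: L=1 ×32, L=3 ×48, L=5 ×4
  A^-5: L=2 ×28, L=4 ×8
  A^-7: L=3 ×9
  A^-9: L=4 ×1
Each group contributes A^e * Σ count * d^(L-1):
Powers of d = -A^2 - A^-2: d^2 = A^4 + 2 + A^-4; d^3 = -A^6 - 3*A^2 - 3*A^-2 - A^-6; d^4 = A^8 + 4*A^4 + 6 + 4*A^-4 + A^-8; d^5 = -A^10 - 5*A^6 - 10*A^2 - 10*A^-2 - 5*A^-6 - A^-10.
  A^9 * (d^2) = A^13 + 2*A^9 + A^5
  A^7 * (4*d + 5*d^3) = -5*A^13 - 19*A^9 - 19*A^5 - 5*A
  A^5 * (4 + 26*d^2 + 6*d^4) = 6*A^13 + 50*A^9 + 92*A^5 + 50*A + 6*A^-3
  A^3 * (43*d + 40*d^3 + d^5) = -A^13 - 45*A^9 - 173*A^5 - 173*A - 45*A^-3 - A^-7
  A^1 * (23 + 92*d^2 + 11*d^4) = 11*A^9 + 136*A^5 + 273*A + 136*A^-3 + 11*A^-7
  A^-1 * (91*d + 34*d^3 + d^5) = -A^9 - 39*A^5 - 203*A - 203*A^-3 - 39*A^-7 - A^-11
  A^-3 * (32 + 48*d^2 + 4*d^4) = 4*A^5 + 64*A + 152*A^-3 + 64*A^-7 + 4*A^-11
  A^-5 * (28*d + 8*d^3) = -8*A - 52*A^-3 - 52*A^-7 - 8*A^-11
  A^-7 * (9*d^2) = 9*A^-3 + 18*A^-7 + 9*A^-11
  A^-9 * (d^3) = -A^-3 - 3*A^-7 - 3*A^-11 - A^-15
Summing the groups: <K> = A^13 - 2*A^9 + 2*A^5 - 2*A + 2*A^-3 - 2*A^-7 + A^-11 - A^-15
Normalise by the writhe: (-A^3)^(-w) = (-A^3)^(5) = -A^15, so f(A) = -A^15 * <K> = -A^28 + 2*A^24 - 2*A^20 + 2*A^16 - 2*A^12 + 2*A^8 - A^4 + 1.
Substitute A = t^(-1/4), i.e. A^e → t^(-e/4): V(t) = 1 - t^-1 + 2*t^-2 - 2*t^-3 + 2*t^-4 - 2*t^-5 + 2*t^-6 - t^-7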